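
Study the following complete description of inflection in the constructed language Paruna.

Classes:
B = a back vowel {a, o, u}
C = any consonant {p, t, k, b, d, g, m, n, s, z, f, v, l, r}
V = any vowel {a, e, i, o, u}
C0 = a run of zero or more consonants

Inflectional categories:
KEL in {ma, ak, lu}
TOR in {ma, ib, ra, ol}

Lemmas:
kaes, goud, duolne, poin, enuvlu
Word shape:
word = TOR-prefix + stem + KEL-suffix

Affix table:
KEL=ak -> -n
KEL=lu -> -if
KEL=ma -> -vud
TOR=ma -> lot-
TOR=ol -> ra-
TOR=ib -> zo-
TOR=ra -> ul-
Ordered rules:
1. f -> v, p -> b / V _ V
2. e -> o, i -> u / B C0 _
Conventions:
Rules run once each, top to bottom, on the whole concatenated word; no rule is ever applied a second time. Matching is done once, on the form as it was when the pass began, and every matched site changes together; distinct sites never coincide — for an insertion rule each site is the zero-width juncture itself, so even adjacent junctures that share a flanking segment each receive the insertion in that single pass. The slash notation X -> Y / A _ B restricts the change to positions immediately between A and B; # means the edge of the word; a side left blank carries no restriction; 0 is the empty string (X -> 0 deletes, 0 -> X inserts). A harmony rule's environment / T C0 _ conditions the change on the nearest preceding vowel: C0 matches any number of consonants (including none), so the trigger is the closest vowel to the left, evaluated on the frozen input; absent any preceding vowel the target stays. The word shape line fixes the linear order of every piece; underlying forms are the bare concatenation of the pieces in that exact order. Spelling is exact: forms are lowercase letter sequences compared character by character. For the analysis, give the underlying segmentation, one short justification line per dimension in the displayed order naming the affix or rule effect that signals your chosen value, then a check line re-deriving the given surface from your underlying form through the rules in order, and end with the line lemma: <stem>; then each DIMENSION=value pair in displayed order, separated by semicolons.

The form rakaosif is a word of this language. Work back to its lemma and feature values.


underlying: ra-kaes-if
KEL=lu - signalled by the affix -if
TOR=ol - signalled by the affix ra-
check: rakaesif -> rakaesif -> rakaosif
lemma: kaes; KEL=lu; TOR=ol


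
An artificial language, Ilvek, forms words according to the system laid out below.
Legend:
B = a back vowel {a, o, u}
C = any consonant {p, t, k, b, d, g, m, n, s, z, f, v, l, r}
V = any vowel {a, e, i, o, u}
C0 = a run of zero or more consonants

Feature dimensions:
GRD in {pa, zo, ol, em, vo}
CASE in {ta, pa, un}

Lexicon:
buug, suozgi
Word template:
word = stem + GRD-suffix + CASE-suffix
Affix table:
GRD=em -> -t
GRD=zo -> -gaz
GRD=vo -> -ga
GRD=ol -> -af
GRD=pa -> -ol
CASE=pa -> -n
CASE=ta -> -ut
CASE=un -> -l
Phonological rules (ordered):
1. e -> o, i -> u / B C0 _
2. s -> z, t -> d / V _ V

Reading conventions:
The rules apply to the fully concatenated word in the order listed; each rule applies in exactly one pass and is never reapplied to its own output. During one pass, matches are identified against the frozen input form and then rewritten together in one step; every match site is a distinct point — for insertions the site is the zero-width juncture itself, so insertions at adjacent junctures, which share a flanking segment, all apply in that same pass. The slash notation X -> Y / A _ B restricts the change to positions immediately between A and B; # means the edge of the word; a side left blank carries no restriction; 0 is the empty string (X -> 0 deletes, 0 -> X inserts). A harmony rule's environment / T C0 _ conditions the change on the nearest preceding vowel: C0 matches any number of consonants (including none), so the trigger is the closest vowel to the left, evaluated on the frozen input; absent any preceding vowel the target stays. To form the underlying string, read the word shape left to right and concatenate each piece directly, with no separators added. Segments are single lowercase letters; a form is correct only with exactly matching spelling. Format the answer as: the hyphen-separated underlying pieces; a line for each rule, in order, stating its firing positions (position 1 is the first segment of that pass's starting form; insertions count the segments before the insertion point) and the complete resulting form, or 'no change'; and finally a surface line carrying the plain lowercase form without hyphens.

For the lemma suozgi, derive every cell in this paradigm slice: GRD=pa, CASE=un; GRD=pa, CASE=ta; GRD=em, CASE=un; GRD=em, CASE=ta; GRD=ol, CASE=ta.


cell GRD=pa, CASE=un:
underlying: suozgi-ol-l
1. e -> o, i -> u / B C0 _: fires at position(s) 6: suozguoll
2. s -> z, t -> d / V _ V: no change
surface: suozguoll

cell GRD=pa, CASE=ta:
underlying: suozgi-ol-ut
1. e -> o, i -> u / B C0 _: fires at position(s) 6: suozguolut
2. s -> z, t -> d / V _ V: no change
surface: suozguolut

cell GRD=em, CASE=un:
underlying: suozgi-t-l
1. e -> o, i -> u / B C0 _: fires at position(s) 6: suozgutl
2. s -> z, t -> d / V _ V: no change
surface: suozgutl

cell GRD=em, CASE=ta:
underlying: suozgi-t-ut
1. e -> o, i -> u / B C0 _: fires at position(s) 6: suozgutut
2. s -> z, t -> d / V _ V: fires at position(s) 7: suozgudut
surface: suozgudut

cell GRD=ol, CASE=ta:
underlying: suozgi-af-ut
1. e -> o, i -> u / B C0 _: fires at position(s) 6: suozguafut
2. s -> z, t -> d / V _ V: no change
surface: suozguafut


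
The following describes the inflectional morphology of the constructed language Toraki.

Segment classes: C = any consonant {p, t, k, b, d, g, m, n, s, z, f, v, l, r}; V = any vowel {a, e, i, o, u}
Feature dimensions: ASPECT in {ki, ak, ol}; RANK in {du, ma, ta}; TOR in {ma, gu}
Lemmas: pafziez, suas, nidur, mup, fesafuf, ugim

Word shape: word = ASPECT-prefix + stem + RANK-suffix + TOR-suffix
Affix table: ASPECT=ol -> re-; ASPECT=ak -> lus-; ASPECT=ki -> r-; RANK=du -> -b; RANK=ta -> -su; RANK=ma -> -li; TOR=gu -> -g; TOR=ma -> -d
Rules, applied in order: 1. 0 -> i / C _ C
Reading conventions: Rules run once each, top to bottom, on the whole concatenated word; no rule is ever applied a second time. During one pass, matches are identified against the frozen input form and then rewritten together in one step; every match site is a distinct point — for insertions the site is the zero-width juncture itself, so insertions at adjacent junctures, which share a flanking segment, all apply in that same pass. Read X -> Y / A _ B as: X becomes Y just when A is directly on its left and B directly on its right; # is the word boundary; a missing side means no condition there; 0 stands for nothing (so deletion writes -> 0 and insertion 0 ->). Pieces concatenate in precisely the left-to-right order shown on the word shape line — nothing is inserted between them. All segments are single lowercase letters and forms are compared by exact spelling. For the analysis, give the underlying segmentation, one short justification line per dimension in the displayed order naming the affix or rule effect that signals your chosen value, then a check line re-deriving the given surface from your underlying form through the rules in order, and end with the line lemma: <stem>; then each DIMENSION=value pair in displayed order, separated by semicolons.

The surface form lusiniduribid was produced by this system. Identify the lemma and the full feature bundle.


underlying: lus-nidur-b-d
ASPECT=ak - signalled by the affix lus-
RANK=du - signalled by the affix -b
TOR=ma - signalled by the affix -d
check: lusnidurbd -> lusiniduribid
lemma: nidur; ASPECT=ak; RANK=du; TOR=ma


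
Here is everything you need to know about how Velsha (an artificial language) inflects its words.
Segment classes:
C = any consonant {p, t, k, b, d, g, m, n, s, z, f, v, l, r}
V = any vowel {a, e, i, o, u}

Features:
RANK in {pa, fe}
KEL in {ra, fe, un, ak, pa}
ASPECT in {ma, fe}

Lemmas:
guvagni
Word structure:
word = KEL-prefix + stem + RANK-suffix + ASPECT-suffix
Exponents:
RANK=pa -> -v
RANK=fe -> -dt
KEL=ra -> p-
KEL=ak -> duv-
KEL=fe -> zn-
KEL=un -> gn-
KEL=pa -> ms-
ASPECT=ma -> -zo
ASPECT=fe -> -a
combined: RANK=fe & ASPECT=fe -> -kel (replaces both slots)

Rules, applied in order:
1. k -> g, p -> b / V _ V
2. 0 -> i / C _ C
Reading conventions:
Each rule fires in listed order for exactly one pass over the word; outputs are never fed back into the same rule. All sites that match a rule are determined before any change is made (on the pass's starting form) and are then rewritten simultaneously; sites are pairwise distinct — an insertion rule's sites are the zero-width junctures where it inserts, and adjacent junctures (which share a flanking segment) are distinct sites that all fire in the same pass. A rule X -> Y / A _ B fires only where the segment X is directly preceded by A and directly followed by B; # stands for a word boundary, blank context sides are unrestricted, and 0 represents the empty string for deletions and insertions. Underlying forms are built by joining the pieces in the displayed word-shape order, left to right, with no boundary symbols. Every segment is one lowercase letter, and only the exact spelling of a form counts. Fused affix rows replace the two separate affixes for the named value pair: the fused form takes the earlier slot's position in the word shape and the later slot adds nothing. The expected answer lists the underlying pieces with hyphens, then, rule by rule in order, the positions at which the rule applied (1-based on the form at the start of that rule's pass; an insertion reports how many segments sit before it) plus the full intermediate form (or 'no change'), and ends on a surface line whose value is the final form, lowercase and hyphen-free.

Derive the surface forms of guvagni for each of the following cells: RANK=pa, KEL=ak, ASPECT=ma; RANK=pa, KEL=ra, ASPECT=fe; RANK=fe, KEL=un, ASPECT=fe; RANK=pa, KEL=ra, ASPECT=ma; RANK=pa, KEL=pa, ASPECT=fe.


cell RANK=pa, KEL=ak, ASPECT=ma:
underlying: duv-guvagni-v-zo
1. k -> g, p -> b / V _ V: no change
2. 0 -> i / C _ C: inserts after position(s) 3, 8, 11: duviguvaginivizo
surface: duviguvaginivizo

cell RANK=pa, KEL=ra, ASPECT=fe:
underlying: p-guvagni-v-a
1. k -> g, p -> b / V _ V: no change
2. 0 -> i / C _ C: inserts after position(s) 1, 6: piguvaginiva
surface: piguvaginiva

cell RANK=fe, KEL=un, ASPECT=fe:
underlying: gn-guvagni-kel
1. k -> g, p -> b / V _ V: fires at position(s) 10: gnguvagnigel
2. 0 -> i / C _ C: inserts after position(s) 1, 2, 7: giniguvaginigel
surface: giniguvaginigel

cell RANK=pa, KEL=ra, ASPECT=ma:
underlying: p-guvagni-v-zo
1. k -> g, p -> b / V _ V: no change
2. 0 -> i / C _ C: inserts after position(s) 1, 6, 9: piguvaginivizo
surface: piguvaginivizo

cell RANK=pa, KEL=pa, ASPECT=fe:
underlying: ms-guvagni-v-a
1. k -> g, p -> b / V _ V: no change
2. 0 -> i / C _ C: inserts after position(s) 1, 2, 7: misiguvaginiva
surface: misiguvaginiva


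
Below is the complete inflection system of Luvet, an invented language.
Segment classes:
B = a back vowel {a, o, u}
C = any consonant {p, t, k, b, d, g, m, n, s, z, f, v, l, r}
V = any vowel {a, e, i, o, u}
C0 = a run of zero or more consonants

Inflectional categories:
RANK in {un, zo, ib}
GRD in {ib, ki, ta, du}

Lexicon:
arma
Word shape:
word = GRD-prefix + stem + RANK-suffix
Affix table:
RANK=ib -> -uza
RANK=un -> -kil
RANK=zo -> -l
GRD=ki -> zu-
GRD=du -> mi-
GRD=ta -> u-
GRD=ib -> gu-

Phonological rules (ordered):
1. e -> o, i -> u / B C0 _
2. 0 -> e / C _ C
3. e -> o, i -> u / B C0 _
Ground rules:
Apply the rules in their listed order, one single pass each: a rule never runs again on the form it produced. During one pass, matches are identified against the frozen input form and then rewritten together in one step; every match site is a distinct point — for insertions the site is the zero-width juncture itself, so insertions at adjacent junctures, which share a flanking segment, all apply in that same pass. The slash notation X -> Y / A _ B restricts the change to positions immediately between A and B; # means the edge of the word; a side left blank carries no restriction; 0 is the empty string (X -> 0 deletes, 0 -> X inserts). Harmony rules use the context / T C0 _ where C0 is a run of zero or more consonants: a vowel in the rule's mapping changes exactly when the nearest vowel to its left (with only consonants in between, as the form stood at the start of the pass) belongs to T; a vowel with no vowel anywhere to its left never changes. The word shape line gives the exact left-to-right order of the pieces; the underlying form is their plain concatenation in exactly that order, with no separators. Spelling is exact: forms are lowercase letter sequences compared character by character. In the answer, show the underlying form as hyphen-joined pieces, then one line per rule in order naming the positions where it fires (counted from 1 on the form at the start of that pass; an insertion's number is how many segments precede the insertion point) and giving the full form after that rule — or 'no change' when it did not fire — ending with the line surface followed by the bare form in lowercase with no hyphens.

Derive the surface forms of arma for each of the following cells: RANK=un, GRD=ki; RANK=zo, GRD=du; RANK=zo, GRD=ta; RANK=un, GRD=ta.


cell RANK=un, GRD=ki:
underlying: zu-arma-kil
1. e -> o, i -> u / B C0 _: fires at position(s) 8: zuarmakul
2. 0 -> e / C _ C: inserts after position(s) 4: zuaremakul
3. e -> o, i -> u / B C0 _: fires at position(s) 5: zuaromakul
surface: zuaromakul

cell RANK=zo, GRD=du:
underlying: mi-arma-l
1. e -> o, i -> u / B C0 _: no change
2. 0 -> e / C _ C: inserts after position(s) 4: miaremal
3. e -> o, i -> u / B C0 _: fires at position(s) 5: miaromal
surface: miaromal

cell RANK=zo, GRD=ta:
underlying: u-arma-l
1. e -> o, i -> u / B C0 _: no change
2. 0 -> e / C _ C: inserts after position(s) 3: uaremal
3. e -> o, i -> u / B C0 _: fires at position(s) 4: uaromal
surface: uaromal

cell RANK=un, GRD=ta:
underlying: u-arma-kil
1. e -> o, i -> u / B C0 _: fires at position(s) 7: uarmakul
2. 0 -> e / C _ C: inserts after position(s) 3: uaremakul
3. e -> o, i -> u / B C0 _: fires at position(s) 4: uaromakul
surface: uaromakul


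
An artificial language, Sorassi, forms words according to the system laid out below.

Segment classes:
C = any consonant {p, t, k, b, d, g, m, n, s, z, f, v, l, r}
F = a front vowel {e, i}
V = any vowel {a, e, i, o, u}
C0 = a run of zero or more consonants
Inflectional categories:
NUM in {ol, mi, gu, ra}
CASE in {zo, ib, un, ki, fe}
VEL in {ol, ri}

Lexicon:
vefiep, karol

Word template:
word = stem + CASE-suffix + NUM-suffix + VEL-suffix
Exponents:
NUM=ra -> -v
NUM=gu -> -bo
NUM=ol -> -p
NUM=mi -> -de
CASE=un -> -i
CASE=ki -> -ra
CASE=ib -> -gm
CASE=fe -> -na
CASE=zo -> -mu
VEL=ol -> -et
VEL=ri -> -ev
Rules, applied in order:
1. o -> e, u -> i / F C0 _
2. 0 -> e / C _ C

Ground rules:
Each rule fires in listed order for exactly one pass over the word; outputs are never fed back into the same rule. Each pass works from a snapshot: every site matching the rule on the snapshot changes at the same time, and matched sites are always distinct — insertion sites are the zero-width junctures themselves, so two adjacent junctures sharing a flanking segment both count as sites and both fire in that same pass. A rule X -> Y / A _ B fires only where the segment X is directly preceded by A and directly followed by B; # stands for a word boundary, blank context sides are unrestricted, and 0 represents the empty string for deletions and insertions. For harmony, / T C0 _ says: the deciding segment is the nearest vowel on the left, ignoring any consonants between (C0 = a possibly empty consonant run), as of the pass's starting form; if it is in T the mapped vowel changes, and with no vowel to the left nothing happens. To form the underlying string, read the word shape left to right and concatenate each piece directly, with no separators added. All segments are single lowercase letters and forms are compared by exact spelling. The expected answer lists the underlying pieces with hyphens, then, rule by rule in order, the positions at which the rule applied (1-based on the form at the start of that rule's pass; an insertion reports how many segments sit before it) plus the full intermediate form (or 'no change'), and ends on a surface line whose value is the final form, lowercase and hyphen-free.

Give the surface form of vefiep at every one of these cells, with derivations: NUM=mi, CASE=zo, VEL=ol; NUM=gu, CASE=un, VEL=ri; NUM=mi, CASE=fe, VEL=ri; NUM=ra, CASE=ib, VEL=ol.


cell NUM=mi, CASE=zo, VEL=ol:
underlying: vefiep-mu-de-et
1. o -> e, u -> i / F C0 _: fires at position(s) 8: vefiepmideet
2. 0 -> e / C _ C: inserts after position(s) 6: vefiepemideet
surface: vefiepemideet

cell NUM=gu, CASE=un, VEL=ri:
underlying: vefiep-i-bo-ev
1. o -> e, u -> i / F C0 _: fires at position(s) 9: vefiepibeev
2. 0 -> e / C _ C: no change
surface: vefiepibeev

cell NUM=mi, CASE=fe, VEL=ri:
underlying: vefiep-na-de-ev
1. o -> e, u -> i / F C0 _: no change
2. 0 -> e / C _ C: inserts after position(s) 6: vefiepenadeev
surface: vefiepenadeev

cell NUM=ra, CASE=ib, VEL=ol:
underlying: vefiep-gm-v-et
1. o -> e, u -> i / F C0 _: no change
2. 0 -> e / C _ C: inserts after position(s) 6, 7, 8: vefiepegemevet
surface: vefiepegemevet


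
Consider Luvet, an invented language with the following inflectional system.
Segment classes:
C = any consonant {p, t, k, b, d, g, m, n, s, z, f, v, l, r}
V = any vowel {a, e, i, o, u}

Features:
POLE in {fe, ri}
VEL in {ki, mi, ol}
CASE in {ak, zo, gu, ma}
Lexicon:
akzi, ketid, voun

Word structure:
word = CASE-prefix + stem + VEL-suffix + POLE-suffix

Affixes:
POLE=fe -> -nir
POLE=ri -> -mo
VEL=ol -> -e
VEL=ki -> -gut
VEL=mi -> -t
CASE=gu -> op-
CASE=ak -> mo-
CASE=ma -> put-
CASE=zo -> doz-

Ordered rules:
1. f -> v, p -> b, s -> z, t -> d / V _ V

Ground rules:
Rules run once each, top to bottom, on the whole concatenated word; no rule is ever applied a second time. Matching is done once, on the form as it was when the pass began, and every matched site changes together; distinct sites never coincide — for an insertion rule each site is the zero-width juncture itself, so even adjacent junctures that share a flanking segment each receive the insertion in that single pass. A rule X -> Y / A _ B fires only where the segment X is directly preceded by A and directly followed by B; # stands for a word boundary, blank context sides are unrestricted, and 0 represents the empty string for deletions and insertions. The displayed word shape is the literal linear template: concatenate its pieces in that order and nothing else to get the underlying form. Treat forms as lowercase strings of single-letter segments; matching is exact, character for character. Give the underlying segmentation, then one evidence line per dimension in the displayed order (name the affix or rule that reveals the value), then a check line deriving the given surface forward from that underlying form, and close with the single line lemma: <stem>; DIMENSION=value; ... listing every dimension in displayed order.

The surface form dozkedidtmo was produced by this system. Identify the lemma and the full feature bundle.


underlying: doz-ketid-t-mo
POLE=ri - signalled by the affix -mo
VEL=mi - signalled by the affix -t
CASE=zo - signalled by the affix doz-
check: dozketidtmo -> dozkedidtmo
lemma: ketid; POLE=ri; VEL=mi; CASE=zo


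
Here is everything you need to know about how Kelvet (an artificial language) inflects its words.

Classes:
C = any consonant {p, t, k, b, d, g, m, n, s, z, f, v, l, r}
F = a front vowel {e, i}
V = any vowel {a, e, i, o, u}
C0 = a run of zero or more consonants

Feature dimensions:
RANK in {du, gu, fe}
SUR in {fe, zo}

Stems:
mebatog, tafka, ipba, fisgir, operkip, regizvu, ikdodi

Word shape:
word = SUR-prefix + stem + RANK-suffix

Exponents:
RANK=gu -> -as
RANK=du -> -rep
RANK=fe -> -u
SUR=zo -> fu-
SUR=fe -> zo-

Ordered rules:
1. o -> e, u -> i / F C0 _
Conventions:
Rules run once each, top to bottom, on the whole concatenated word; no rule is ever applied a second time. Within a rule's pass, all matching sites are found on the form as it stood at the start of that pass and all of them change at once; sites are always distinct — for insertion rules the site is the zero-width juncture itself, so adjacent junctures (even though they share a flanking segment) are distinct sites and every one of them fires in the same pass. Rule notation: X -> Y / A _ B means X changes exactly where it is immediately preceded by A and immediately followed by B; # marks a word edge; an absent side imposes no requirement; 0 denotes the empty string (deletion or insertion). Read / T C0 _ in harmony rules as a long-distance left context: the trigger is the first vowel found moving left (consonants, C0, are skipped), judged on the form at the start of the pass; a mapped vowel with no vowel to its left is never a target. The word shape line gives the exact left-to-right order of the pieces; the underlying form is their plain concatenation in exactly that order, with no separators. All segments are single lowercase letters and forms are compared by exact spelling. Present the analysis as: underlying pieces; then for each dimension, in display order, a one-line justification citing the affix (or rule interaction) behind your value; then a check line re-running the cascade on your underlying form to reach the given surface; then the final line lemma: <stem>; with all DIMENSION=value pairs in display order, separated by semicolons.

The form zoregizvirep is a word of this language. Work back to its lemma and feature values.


underlying: zo-regizvu-rep
RANK=du - signalled by the affix -rep
SUR=fe - signalled by the affix zo-
check: zoregizvurep -> zoregizvirep
lemma: regizvu; RANK=du; SUR=fe


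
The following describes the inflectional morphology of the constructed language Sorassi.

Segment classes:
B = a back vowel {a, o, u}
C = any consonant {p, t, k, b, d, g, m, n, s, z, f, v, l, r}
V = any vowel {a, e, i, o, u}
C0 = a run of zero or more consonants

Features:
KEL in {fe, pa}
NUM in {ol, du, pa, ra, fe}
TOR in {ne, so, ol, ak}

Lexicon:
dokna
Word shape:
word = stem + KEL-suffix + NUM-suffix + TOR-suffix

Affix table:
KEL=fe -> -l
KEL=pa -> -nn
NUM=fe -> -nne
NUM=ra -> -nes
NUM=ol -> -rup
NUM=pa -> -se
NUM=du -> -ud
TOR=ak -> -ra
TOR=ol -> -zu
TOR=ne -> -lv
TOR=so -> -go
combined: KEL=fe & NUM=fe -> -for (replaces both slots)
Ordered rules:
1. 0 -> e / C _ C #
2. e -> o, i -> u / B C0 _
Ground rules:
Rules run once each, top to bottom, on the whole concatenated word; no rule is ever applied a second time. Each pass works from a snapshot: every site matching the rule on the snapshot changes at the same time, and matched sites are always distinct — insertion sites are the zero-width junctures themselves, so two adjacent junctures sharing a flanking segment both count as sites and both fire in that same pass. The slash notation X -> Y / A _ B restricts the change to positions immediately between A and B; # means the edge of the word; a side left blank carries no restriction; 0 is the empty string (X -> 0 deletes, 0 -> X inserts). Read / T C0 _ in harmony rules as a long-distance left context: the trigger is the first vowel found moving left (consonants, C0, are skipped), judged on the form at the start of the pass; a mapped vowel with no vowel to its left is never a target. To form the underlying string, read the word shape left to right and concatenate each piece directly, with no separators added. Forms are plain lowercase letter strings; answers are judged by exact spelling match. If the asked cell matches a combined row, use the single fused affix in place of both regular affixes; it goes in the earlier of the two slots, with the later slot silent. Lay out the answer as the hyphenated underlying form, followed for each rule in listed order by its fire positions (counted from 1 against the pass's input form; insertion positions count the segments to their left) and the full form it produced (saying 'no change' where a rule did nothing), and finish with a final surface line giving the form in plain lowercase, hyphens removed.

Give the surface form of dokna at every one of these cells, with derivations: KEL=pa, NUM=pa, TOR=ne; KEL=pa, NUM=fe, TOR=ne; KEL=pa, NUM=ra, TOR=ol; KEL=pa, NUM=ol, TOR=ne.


cell KEL=pa, NUM=pa, TOR=ne:
underlying: dokna-nn-se-lv
1. 0 -> e / C _ C #: inserts after position(s) 10: doknannselev
2. e -> o, i -> u / B C0 _: fires at position(s) 9: doknannsolev
surface: doknannsolev

cell KEL=pa, NUM=fe, TOR=ne:
underlying: dokna-nn-nne-lv
1. 0 -> e / C _ C #: inserts after position(s) 11: doknannnnelev
2. e -> o, i -> u / B C0 _: fires at position(s) 10: doknannnnolev
surface: doknannnnolev

cell KEL=pa, NUM=ra, TOR=ol:
underlying: dokna-nn-nes-zu
1. 0 -> e / C _ C #: no change
2. e -> o, i -> u / B C0 _: fires at position(s) 9: doknannnoszu
surface: doknannnoszu

cell KEL=pa, NUM=ol, TOR=ne:
underlying: dokna-nn-rup-lv
1. 0 -> e / C _ C #: inserts after position(s) 11: doknannruplev
2. e -> o, i -> u / B C0 _: fires at position(s) 12: doknannruplov
surface: doknannruplov


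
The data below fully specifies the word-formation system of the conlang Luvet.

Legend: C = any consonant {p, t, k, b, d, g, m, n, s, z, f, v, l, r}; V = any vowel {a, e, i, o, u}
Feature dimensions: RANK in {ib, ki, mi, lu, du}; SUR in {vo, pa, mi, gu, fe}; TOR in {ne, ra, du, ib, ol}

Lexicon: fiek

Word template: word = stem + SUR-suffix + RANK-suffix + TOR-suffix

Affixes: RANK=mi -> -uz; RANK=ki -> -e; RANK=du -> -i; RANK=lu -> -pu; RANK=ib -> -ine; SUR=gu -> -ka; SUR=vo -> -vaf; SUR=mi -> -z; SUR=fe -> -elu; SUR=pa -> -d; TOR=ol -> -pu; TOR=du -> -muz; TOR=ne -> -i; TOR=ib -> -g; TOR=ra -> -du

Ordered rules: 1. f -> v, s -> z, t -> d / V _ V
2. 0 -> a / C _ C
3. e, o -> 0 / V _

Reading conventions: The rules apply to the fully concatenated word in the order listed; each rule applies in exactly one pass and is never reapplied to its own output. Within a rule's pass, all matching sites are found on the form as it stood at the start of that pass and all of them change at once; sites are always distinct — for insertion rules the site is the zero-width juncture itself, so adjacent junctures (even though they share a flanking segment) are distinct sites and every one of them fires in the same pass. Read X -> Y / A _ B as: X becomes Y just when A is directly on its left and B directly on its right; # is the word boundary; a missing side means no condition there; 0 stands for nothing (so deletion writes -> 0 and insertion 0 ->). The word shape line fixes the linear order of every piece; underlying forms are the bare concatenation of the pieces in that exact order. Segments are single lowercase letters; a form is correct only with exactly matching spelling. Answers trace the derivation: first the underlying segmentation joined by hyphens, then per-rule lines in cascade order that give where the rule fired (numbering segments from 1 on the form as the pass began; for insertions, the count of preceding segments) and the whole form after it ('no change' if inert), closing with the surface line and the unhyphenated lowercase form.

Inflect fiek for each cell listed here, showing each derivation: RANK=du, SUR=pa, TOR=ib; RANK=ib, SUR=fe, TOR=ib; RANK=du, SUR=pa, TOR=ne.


cell RANK=du, SUR=pa, TOR=ib:
underlying: fiek-d-i-g
1. f -> v, s -> z, t -> d / V _ V: no change
2. 0 -> a / C _ C: inserts after position(s) 4: fiekadig
3. e, o -> 0 / V _: fires at position(s) 3: fikadig
surface: fikadig

cell RANK=ib, SUR=fe, TOR=ib:
underlying: fiek-elu-ine-g
1. f -> v, s -> z, t -> d / V _ V: no change
2. 0 -> a / C _ C: no change
3. e, o -> 0 / V _: fires at position(s) 3: fikeluineg
surface: fikeluineg

cell RANK=du, SUR=pa, TOR=ne:
underlying: fiek-d-i-i
1. f -> v, s -> z, t -> d / V _ V: no change
2. 0 -> a / C _ C: inserts after position(s) 4: fiekadii
3. e, o -> 0 / V _: fires at position(s) 3: fikadii
surface: fikadii


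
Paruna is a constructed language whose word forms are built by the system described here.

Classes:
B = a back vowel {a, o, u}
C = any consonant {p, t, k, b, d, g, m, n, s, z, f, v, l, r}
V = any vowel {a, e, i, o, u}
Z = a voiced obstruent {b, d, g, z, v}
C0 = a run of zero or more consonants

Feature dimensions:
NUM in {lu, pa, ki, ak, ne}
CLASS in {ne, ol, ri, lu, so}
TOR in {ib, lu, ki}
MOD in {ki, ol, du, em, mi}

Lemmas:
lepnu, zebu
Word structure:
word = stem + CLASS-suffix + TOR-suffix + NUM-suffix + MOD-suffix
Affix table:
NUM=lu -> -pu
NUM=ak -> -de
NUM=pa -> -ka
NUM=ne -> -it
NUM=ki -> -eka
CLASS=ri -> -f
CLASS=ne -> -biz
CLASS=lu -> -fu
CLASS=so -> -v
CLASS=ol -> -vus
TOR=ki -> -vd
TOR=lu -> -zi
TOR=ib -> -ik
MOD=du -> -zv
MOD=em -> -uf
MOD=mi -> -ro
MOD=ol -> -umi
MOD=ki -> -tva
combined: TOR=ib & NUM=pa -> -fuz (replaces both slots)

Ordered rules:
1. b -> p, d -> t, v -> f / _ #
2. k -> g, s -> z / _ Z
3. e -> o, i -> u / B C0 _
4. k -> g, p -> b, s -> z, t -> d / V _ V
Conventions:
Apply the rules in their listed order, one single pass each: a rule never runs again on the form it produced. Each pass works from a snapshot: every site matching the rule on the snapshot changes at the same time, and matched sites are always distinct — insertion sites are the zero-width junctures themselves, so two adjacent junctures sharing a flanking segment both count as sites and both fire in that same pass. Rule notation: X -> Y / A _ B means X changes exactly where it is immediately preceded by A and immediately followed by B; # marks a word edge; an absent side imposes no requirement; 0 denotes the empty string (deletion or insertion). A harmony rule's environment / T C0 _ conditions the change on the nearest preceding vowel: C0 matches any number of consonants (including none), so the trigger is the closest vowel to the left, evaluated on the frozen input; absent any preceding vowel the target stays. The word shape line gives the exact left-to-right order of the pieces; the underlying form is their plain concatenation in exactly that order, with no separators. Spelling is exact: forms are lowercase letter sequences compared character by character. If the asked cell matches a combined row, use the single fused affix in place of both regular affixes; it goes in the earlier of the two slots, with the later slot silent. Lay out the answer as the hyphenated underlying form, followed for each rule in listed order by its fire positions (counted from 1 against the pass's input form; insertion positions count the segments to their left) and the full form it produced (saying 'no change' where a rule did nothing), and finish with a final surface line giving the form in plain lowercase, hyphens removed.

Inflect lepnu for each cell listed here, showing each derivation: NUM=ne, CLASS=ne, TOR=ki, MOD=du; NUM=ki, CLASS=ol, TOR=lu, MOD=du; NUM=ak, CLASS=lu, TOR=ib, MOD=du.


cell NUM=ne, CLASS=ne, TOR=ki, MOD=du:
underlying: lepnu-biz-vd-it-zv
1. b -> p, d -> t, v -> f / _ #: fires at position(s) 14: lepnubizvditzf
2. k -> g, s -> z / _ Z: no change
3. e -> o, i -> u / B C0 _: fires at position(s) 7: lepnubuzvditzf
4. k -> g, p -> b, s -> z, t -> d / V _ V: no change
surface: lepnubuzvditzf

cell NUM=ki, CLASS=ol, TOR=lu, MOD=du:
underlying: lepnu-vus-zi-eka-zv
1. b -> p, d -> t, v -> f / _ #: fires at position(s) 15: lepnuvusziekazf
2. k -> g, s -> z / _ Z: fires at position(s) 8: lepnuvuzziekazf
3. e -> o, i -> u / B C0 _: fires at position(s) 10: lepnuvuzzuekazf
4. k -> g, p -> b, s -> z, t -> d / V _ V: fires at position(s) 12: lepnuvuzzuegazf
surface: lepnuvuzzuegazf

cell NUM=ak, CLASS=lu, TOR=ib, MOD=du:
underlying: lepnu-fu-ik-de-zv
1. b -> p, d -> t, v -> f / _ #: fires at position(s) 13: lepnufuikdezf
2. k -> g, s -> z / _ Z: fires at position(s) 9: lepnufuigdezf
3. e -> o, i -> u / B C0 _: fires at position(s) 8: lepnufuugdezf
4. k -> g, p -> b, s -> z, t -> d / V _ V: no change
surface: lepnufuugdezf


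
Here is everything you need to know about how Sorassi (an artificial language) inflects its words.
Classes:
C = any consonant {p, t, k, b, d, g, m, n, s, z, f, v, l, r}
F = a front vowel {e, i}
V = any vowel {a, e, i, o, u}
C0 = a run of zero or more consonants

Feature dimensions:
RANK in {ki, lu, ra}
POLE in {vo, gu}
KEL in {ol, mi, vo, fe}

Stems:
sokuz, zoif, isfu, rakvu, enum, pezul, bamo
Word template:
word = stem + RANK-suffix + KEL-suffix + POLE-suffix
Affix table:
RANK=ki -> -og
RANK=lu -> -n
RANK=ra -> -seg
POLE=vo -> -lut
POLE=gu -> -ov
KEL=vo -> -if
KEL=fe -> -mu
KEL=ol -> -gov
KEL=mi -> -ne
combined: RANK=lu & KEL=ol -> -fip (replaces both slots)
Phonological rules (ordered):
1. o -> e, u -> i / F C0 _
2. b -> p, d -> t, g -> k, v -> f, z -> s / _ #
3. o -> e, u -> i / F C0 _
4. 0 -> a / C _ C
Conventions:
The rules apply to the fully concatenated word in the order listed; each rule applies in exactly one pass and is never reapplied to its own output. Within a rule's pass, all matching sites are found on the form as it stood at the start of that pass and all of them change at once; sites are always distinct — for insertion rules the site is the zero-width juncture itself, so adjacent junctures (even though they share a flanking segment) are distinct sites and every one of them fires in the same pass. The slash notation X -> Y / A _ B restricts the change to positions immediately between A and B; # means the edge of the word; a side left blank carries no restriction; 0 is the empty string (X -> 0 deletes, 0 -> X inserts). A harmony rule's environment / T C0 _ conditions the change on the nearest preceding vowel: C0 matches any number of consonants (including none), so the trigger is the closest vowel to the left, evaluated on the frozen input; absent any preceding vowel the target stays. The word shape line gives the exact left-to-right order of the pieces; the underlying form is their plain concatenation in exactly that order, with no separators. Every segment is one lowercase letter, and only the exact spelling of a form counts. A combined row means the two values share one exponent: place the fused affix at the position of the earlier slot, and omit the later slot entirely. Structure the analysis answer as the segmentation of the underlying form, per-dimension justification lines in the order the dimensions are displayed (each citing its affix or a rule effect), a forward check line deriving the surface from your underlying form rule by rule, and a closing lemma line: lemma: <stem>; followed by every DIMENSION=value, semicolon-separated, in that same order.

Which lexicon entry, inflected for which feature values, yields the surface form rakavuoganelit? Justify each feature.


underlying: rakvu-og-ne-lut
RANK=ki - signalled by the affix -og
POLE=vo - signalled by the affix -lut
KEL=mi - signalled by the affix -ne
check: rakvuognelut -> rakvuognelit -> rakvuognelit -> rakvuognelit -> rakavuoganelit
lemma: rakvu; RANK=ki; POLE=vo; KEL=mi


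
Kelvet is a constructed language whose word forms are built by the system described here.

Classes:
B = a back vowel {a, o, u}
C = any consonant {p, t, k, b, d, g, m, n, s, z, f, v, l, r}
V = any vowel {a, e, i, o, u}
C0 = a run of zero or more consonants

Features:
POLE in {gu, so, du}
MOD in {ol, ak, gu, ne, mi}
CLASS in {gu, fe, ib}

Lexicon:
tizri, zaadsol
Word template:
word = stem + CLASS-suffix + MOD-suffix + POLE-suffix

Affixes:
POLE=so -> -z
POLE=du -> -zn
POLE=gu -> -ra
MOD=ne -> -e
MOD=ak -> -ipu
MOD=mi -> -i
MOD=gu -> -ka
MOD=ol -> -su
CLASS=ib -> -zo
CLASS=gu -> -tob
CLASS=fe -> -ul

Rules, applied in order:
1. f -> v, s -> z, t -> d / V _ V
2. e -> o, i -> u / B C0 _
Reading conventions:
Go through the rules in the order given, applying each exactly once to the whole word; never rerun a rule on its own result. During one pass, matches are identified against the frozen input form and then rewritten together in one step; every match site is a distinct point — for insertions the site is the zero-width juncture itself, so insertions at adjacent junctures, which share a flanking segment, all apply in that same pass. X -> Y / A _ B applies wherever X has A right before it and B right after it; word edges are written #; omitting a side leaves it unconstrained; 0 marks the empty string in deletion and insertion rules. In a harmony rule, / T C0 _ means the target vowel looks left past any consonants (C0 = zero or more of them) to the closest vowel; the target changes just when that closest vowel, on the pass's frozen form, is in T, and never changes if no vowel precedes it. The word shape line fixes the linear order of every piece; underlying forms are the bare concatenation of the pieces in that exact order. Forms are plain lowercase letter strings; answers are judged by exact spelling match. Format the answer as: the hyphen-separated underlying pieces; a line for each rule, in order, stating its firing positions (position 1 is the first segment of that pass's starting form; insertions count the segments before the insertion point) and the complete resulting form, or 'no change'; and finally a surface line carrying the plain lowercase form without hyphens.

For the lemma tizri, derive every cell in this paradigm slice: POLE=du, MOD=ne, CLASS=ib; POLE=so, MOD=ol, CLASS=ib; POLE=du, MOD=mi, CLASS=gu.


cell POLE=du, MOD=ne, CLASS=ib:
underlying: tizri-zo-e-zn
1. f -> v, s -> z, t -> d / V _ V: no change
2. e -> o, i -> u / B C0 _: fires at position(s) 8: tizrizoozn
surface: tizrizoozn

cell POLE=so, MOD=ol, CLASS=ib:
underlying: tizri-zo-su-z
1. f -> v, s -> z, t -> d / V _ V: fires at position(s) 8: tizrizozuz
2. e -> o, i -> u / B C0 _: no change
surface: tizrizozuz

cell POLE=du, MOD=mi, CLASS=gu:
underlying: tizri-tob-i-zn
1. f -> v, s -> z, t -> d / V _ V: fires at position(s) 6: tizridobizn
2. e -> o, i -> u / B C0 _: fires at position(s) 9: tizridobuzn
surface: tizridobuzn


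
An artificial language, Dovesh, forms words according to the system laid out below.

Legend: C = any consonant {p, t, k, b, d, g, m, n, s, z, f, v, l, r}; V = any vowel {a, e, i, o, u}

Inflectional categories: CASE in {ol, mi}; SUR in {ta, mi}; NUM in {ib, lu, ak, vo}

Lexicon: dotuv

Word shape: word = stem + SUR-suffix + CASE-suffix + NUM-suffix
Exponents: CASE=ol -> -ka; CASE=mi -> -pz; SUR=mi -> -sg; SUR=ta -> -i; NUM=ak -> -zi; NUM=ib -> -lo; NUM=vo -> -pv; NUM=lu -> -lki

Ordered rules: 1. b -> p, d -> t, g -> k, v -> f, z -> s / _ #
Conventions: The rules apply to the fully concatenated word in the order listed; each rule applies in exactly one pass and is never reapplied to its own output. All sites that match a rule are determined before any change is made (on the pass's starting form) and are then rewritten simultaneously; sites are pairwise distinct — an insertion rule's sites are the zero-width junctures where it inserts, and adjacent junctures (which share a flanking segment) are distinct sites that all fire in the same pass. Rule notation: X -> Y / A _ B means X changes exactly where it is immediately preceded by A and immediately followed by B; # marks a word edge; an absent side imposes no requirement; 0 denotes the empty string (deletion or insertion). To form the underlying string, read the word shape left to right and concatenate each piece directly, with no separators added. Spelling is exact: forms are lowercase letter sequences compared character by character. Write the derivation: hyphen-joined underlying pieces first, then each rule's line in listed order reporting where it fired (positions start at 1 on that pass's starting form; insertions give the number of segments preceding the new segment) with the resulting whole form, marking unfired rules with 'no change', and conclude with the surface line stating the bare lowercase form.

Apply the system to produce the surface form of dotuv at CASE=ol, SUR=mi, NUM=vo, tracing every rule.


underlying: dotuv-sg-ka-pv
1. b -> p, d -> t, g -> k, v -> f, z -> s / _ #: fires at position(s) 11: dotuvsgkapf
surface: dotuvsgkapf


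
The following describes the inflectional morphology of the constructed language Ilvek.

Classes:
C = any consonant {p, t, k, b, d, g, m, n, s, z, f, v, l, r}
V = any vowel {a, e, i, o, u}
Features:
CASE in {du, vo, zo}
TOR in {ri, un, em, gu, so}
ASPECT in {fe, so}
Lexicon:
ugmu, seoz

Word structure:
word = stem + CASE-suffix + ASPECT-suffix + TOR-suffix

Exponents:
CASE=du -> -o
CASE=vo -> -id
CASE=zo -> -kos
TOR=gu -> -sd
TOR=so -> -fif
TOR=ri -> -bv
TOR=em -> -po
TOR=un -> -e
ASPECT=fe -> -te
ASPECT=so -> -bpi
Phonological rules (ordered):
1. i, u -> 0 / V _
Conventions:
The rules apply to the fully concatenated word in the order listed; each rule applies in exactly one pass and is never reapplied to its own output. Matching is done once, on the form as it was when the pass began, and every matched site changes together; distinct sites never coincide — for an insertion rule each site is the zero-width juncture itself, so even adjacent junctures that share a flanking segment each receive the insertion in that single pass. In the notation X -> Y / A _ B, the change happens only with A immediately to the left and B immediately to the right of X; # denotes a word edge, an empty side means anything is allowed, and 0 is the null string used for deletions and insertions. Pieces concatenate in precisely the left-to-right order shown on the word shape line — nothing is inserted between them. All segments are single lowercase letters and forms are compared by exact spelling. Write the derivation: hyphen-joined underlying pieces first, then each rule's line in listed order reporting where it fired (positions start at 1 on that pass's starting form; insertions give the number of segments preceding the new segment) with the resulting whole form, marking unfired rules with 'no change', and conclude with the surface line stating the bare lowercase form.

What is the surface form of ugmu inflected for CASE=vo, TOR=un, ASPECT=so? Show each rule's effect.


underlying: ugmu-id-bpi-e
1. i, u -> 0 / V _: fires at position(s) 5: ugmudbpie
surface: ugmudbpie
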